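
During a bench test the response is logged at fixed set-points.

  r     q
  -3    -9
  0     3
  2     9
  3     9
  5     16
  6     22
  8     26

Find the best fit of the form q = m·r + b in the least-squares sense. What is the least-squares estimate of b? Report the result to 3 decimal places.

b = 1.429

Entries of XᵀX: Σr·r = 147, Σr = 21, Σ1 = 7.
For Xᵀq: Σr·q = 492, Σq = 76.
det = 147·7 − 21² = 588.
m = (492·7 − 21·76)/588 = 22/7; b = (147·76 − 21·492)/588 = 10/7.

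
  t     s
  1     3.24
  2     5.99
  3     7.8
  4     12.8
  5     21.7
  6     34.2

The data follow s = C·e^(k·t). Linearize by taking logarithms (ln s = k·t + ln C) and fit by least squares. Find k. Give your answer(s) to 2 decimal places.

k = 0.46

With ln sᵢ as the transformed response and tᵢ as the regressor:
XᵀX = [[91.0000, 21.0000]; [21.0000, 6]], rhs = [57.6958, 14.1788]ᵀ  (here Σt = 21.0000, Σ(t)² = 91.0000, Σln s = 14.1788, Σt·ln s = 57.6958).
Δ = 91.0000·6 − (21.0000)² = 105.0000; k = (57.6958·6 − 21.0000·14.1788)/105.0000 = 0.46115, ln C = (91.0000·14.1788 − 21.0000·57.6958)/105.0000 = 0.74910.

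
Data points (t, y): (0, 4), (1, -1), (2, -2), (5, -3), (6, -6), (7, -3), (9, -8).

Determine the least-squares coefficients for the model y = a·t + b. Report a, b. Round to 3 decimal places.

Setting ∂/∂a … = 0 gives: 196·a + 30·b = -149;  30·a + 7·b = -19.
Eliminating b: 7·(row 1) − 30·(row 2) gives 472·a = 7·(-149) − 30·(-19) = -473, so a = -473/472.
Then b = ((-19) − 30·(-473/472))/7 = 373/236.

a = -1.002, b = 1.581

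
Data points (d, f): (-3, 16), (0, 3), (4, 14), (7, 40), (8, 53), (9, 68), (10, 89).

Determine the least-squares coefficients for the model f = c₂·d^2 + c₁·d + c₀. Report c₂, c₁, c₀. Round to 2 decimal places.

XᵀX·[c₂, c₁, c₀]ᵀ = Xᵀf reads: 23395·c₂ + 2621·c₁ + 319·c₀ = 20128;  2621·c₂ + 319·c₁ + 35·c₀ = 2214;  319·c₂ + 35·c₁ + 7·c₀ = 283.
(Σd^2·d^2 = 23395, Σd^2·d = 2621, Σd^2 = 319, Σd·d = 319, Σd = 35, Σ1 = 7, Σd^2·f = 20128, Σd·f = 2214, Σf = 283.)
Row-reducing yields c₂ = 2209/2222, c₁ = -30691/19998, c₀ = 27970/9999.

c₂ = 0.99, c₁ = -1.53, c₀ = 2.80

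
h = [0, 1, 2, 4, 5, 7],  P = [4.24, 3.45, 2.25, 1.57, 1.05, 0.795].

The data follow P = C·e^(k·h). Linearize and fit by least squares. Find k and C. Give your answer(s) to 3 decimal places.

k = -0.247, C = 4.099

With ln Pᵢ as the transformed response and hᵢ as the regressor:
Sums: Σh = 19.0000, Σ(h)² = 95.0000, Σln P = 3.7643, Σh·ln P = 3.3026.
Normal system: [[95.0000, 19.0000]; [19.0000, 6]]·[k, ln C]ᵀ = [3.3026, 3.7643]ᵀ.
Solving (det = 209.0000): k = -0.24740, ln C = 1.41082, so C = exp(1.41082) = 4.09931.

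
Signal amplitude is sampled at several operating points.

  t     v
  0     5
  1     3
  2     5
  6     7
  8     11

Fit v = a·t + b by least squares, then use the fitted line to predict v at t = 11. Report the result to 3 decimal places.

v̂ = 12.254

AᵀA·[a, b]ᵀ = Aᵀv reads: 105·a + 17·b = 143;  17·a + 5·b = 31.
det = 105·5 − 17² = 236.
a = (143·5 − 17·31)/236 = 47/59; b = (105·31 − 17·143)/236 = 206/59.
At t = 11: v̂ = (47/59)·(11) + (206/59)·(1) = 723/59.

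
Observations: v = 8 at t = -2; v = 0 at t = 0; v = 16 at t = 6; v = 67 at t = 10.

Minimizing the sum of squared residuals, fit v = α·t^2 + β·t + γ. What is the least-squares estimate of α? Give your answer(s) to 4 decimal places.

α = 0.9619

Compute the Gram sums: Σt^2·t^2 = 11312, Σt^2·t = 1208, Σt^2 = 140, Σt·t = 140, Σt = 14, Σ1 = 4.
And Σt^2·v = 7308, Σt·v = 750, Σv = 91.
So XᵀX·[α, β, γ]ᵀ = Xᵀv: [[11312, 1208, 140]; [1208, 140, 14]; [140, 14, 4]]·[α, β, γ]ᵀ = [7308, 750, 91]ᵀ.
Inverting the 3×3 Gram matrix, [α, β, γ]ᵀ = [227/236, -168/59, -56/59]ᵀ.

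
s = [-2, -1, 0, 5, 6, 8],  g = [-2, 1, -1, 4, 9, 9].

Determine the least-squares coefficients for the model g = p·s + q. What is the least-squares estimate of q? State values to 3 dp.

XᵀX·[p, q]ᵀ = Xᵀg reads: 130·p + 16·q = 149;  16·p + 6·q = 20.
(Σs·s = 130, Σs = 16, Σ1 = 6, Σs·g = 149, Σg = 20.)
Δ = 130·6 − 16² = 524.
p = (149·6 − 16·20)/524 = 287/262; q = (130·20 − 16·149)/524 = 54/131.

q = 0.412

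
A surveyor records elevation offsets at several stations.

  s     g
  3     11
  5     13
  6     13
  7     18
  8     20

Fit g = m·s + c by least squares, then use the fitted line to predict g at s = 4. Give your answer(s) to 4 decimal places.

ĝ = 11.7162

Entries of MᵀM: Σs·s = 183, Σs = 29, Σ1 = 5.
For Mᵀg: Σs·g = 462, Σg = 75.
So MᵀM·[m, c]ᵀ = Mᵀg: [[183, 29]; [29, 5]]·[m, c]ᵀ = [462, 75]ᵀ.
det = 183·5 − 29² = 74.
m = (462·5 − 29·75)/74 = 135/74; c = (183·75 − 29·462)/74 = 327/74.
At s = 4: ĝ = (135/74)·(4) + (327/74)·(1) = 867/74.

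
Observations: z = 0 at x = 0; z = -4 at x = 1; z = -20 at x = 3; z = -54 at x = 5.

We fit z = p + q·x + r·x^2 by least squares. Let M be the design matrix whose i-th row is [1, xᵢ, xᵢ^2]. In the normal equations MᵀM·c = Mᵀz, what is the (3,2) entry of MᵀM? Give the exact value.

153

Row 3 ↔ basis x^2, column 2 ↔ basis x, so (MᵀM)_{3,2} = Σᵢ (x^2)·(x) = (0)·(0) + (1)·(1) + (9)·(3) + (25)·(5) = 153.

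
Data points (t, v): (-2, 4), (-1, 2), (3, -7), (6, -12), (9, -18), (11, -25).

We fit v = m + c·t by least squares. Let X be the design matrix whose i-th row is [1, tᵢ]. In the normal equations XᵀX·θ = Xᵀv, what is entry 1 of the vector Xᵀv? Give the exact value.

-56

Entry 1 ↔ basis 1, so (Xᵀv)_{1} = Σᵢ vᵢ = (1)·(4) + (1)·(2) + (1)·(-7) + (1)·(-12) + (1)·(-18) + (1)·(-25) = -56.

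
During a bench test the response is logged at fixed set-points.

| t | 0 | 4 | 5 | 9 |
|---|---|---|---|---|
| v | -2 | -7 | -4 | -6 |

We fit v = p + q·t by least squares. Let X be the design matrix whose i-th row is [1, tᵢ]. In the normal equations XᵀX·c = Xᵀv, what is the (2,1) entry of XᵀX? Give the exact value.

18

Row 2 ↔ basis t, column 1 ↔ basis 1, so (XᵀX)_{2,1} = Σᵢ t = (0)·(1) + (4)·(1) + (5)·(1) + (9)·(1) = 18.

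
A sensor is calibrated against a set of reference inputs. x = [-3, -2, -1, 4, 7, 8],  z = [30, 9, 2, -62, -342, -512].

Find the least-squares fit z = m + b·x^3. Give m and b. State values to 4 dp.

m = 1.7934, b = -1.0031

MᵀM·[m, b]ᵀ = Mᵀz reads: 6·m + 883·b = -875;  883·m + 384683·b = -384302.
det = 6·384683 − 883² = 1528409.
m = ((-875)·384683 − 883·(-384302))/1528409 = 2741041/1528409; b = (6·(-384302) − 883·(-875))/1528409 = -1533187/1528409.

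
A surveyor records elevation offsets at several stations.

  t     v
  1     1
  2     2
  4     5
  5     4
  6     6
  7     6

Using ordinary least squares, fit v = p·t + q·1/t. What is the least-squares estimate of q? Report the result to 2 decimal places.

Entries of XᵀX: Σt·t = 131, Σt·1/t = 6, Σ1/t·1/t = 247081/176400.
Moment sums: Σt·v = 123, Σ1/t·v = 827/140.
Eliminating q: (247081/176400)·(row 1) − 6·(row 2) gives (26017211/176400)·p = (247081/176400)·123 − 6·(827/140) = 8046281/58800, so p = 24138843/26017211.
Then q = ((827/140) − 6·(24138843/26017211))/(247081/176400) = 6321420/26017211.

q = 0.24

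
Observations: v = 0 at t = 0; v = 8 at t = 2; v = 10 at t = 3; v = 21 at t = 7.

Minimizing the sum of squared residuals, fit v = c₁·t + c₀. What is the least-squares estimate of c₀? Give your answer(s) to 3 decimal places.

XᵀX·[c₁, c₀]ᵀ = Xᵀv reads: 62·c₁ + 12·c₀ = 193;  12·c₁ + 4·c₀ = 39.
(Σt·t = 62, Σt = 12, Σ1 = 4, Σt·v = 193, Σv = 39.)
Δ = 62·4 − 12² = 104.
c₁ = (193·4 − 12·39)/104 = 38/13; c₀ = (62·39 − 12·193)/104 = 51/52.

c₀ = 0.981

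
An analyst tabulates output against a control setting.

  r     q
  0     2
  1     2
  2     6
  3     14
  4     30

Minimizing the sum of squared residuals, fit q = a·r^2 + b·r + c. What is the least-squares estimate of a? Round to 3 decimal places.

a = 2.571

Setting ∂/∂a … = 0 gives: 354·a + 100·b + 30·c = 632;  100·a + 30·b + 10·c = 176;  30·a + 10·b + 5·c = 54.
Row-reducing yields a = 18/7, b = -122/35, c = 82/35.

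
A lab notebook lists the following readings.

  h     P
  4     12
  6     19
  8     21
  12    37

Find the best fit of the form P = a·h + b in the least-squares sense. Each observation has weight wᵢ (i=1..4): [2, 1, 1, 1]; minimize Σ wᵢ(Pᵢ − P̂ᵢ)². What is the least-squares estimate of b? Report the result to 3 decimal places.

b = -0.321

The normal equations are: 276·a + 34·b = 822;  34·a + 5·b = 101.
Δ = 276·5 − 34² = 224.
a = (822·5 − 34·101)/224 = 169/56; b = (276·101 − 34·822)/224 = -9/28.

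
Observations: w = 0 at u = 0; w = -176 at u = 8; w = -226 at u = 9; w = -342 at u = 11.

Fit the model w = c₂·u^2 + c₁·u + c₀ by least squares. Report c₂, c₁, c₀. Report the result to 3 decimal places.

With design matrix X, XᵀX = [[25298, 2572, 266]; [2572, 266, 28]; [266, 28, 4]] and Xᵀw = [-70952, -7204, -744]ᵀ.
Row-reducing yields c₂ = -2872/951, c₁ = 10066/4755, c₀ = 16/1585.

c₂ = -3.020, c₁ = 2.117, c₀ = 0.010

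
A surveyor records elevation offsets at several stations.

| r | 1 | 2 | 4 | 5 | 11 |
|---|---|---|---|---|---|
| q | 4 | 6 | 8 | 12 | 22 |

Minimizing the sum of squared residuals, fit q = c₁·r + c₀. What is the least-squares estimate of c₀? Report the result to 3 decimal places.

Sums needed: Σr·r = 167, Σr = 23, Σ1 = 5.
Moment sums: Σr·q = 350, Σq = 52.
Eliminating c₀: 5·(row 1) − 23·(row 2) gives 306·c₁ = 5·350 − 23·52 = 554, so c₁ = 277/153.
Then c₀ = (52 − 23·(277/153))/5 = 317/153.

c₀ = 2.072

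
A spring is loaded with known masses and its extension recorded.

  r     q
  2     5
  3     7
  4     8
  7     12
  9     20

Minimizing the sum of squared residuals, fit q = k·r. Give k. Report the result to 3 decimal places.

Forming AᵀA = [[159]] and Aᵀq = [327]ᵀ gives AᵀA·[k]ᵀ = Aᵀq.
k = 327/159 = 2.0566.

k = 2.057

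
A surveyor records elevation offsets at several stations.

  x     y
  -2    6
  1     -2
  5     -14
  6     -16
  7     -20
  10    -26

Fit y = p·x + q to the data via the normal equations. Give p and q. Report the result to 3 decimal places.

p = -2.738, q = 0.321

With design matrix M, MᵀM = [[215, 27]; [27, 6]] and Mᵀy = [-580, -72]ᵀ.
Eliminating q: 6·(row 1) − 27·(row 2) gives 561·p = 6·(-580) − 27·(-72) = -1536, so p = -512/187.
Then q = ((-72) − 27·(-512/187))/6 = 60/187.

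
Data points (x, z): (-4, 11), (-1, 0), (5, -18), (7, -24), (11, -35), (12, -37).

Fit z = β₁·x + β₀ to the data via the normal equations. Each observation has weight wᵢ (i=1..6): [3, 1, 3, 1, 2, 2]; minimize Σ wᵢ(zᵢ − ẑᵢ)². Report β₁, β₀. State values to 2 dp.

β₁ = -3.02, β₀ = -1.91

The normal system AᵀWA·[β₁, β₀]ᵀ = AᵀWz is [[703, 55]; [55, 12]]·[β₁, β₀]ᵀ = [-2228, -189]ᵀ.
Eliminating β₀: 12·(row 1) − 55·(row 2) gives 5411·β₁ = 12·(-2228) − 55·(-189) = -16341, so β₁ = -16341/5411.
Then β₀ = ((-189) − 55·(-16341/5411))/12 = -10327/5411.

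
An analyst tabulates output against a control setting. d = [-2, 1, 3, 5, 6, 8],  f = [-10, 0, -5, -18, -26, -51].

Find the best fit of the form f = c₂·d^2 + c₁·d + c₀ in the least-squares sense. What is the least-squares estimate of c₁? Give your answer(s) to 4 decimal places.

Forming AᵀA = [[6115, 873, 139]; [873, 139, 21]; [139, 21, 6]] and Aᵀf = [-4735, -649, -110]ᵀ gives AᵀA·[c₂, c₁, c₀]ᵀ = Aᵀf.
Solving the 3×3 system (Gaussian elimination) gives c₂ = -30893/30172, c₁ = 60683/30172, c₀ = -656/397.

c₁ = 2.0112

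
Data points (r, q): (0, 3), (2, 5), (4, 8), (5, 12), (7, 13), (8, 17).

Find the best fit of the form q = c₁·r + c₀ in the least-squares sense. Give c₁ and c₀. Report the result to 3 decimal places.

c₁ = 1.713, c₀ = 2.243

Sums needed: Σr·r = 158, Σr = 26, Σ1 = 6.
Moment sums: Σr·q = 329, Σq = 58.
So XᵀX·[c₁, c₀]ᵀ = Xᵀq: [[158, 26]; [26, 6]]·[c₁, c₀]ᵀ = [329, 58]ᵀ.
Δ = 158·6 − 26² = 272.
c₁ = (329·6 − 26·58)/272 = 233/136; c₀ = (158·58 − 26·329)/272 = 305/136.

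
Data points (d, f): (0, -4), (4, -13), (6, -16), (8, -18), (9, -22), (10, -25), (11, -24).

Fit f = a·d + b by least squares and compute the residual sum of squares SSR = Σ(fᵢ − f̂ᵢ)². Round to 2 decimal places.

The normal system MᵀM·[a, b]ᵀ = Mᵀf is [[418, 48]; [48, 7]]·[a, b]ᵀ = [-1004, -122]ᵀ.
Δ = 418·7 − 48² = 622.
a = ((-1004)·7 − 48·(-122))/622 = -586/311; b = (418·(-122) − 48·(-1004))/622 = -1402/311.
Residuals: 158/311, -297/311, -58/311, 492/311, -166/311, -513/311, 384/311; SSR = 2562/311.

SSR = 8.24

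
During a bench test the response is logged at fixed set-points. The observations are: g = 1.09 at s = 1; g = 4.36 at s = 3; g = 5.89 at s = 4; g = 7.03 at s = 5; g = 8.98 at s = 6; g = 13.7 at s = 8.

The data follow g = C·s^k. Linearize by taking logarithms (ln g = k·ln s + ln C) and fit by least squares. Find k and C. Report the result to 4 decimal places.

Taking logs, ln g = k·ln s + ln C, so regress ln g on ln s.
Over the data: Σln s = 7.9655, Σ(ln s)² = 13.2535, Σln g = 10.0945, Σln s·ln g = 16.5903.
Normal system: [[13.2535, 7.9655]; [7.9655, 6]]·[k, ln C]ᵀ = [16.5903, 10.0945]ᵀ.
Δ = 13.2535·6 − (7.9655)² = 16.0713; k = (16.5903·6 − 7.9655·10.0945)/16.0713 = 1.19054, ln C = (13.2535·10.0945 − 7.9655·16.5903)/16.0713 = 0.10186, so C = exp(0.10186) = 1.10723.

k = 1.1905, C = 1.1072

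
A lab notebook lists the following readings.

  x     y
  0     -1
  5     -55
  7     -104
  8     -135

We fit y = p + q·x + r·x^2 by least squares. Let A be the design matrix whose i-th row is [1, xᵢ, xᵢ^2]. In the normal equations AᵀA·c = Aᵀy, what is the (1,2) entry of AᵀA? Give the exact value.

20

Row 1 ↔ basis 1, column 2 ↔ basis x, so (AᵀA)_{1,2} = Σᵢ x = (1)·(0) + (1)·(5) + (1)·(7) + (1)·(8) = 20.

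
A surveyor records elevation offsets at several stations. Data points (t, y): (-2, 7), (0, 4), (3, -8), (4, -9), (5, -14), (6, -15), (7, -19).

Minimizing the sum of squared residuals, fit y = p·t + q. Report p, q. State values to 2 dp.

Compute the Gram sums: Σt·t = 139, Σt = 23, Σ1 = 7.
And Σt·y = -367, Σy = -54.
Eliminating q: 7·(row 1) − 23·(row 2) gives 444·p = 7·(-367) − 23·(-54) = -1327, so p = -1327/444.
Then q = ((-54) − 23·(-1327/444))/7 = 935/444.

p = -2.99, q = 2.11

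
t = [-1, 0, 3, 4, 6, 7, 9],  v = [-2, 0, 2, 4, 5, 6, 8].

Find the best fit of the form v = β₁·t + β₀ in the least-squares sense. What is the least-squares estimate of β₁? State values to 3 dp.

From the data, Σt·t = 192, Σt = 28, Σ1 = 7.
Right-hand side: Σt·v = 168, Σv = 23.
So XᵀX·[β₁, β₀]ᵀ = Xᵀv: [[192, 28]; [28, 7]]·[β₁, β₀]ᵀ = [168, 23]ᵀ.
Eliminating β₀: 7·(row 1) − 28·(row 2) gives 560·β₁ = 7·168 − 28·23 = 532, so β₁ = 19/20.
Then β₀ = (23 − 28·(19/20))/7 = -18/35.

β₁ = 0.950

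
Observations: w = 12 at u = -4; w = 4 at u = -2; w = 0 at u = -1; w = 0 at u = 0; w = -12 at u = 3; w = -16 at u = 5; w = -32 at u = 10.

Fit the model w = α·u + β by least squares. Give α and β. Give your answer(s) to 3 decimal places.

From the data, Σu·u = 155, Σu = 11, Σ1 = 7.
And Σu·w = -492, Σw = -44.
So MᵀM·[α, β]ᵀ = Mᵀw: [[155, 11]; [11, 7]]·[α, β]ᵀ = [-492, -44]ᵀ.
Δ = 155·7 − 11² = 964.
α = ((-492)·7 − 11·(-44))/964 = -740/241; β = (155·(-44) − 11·(-492))/964 = -352/241.

α = -3.071, β = -1.461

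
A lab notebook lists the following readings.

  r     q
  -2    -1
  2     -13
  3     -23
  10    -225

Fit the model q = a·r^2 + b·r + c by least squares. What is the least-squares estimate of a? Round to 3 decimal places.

Normal-equation sums: Σr^2·r^2 = 10113, Σr^2·r = 1027, Σr^2 = 117, Σr·r = 117, Σr = 13, Σ1 = 4.
Moment sums: Σr^2·q = -22763, Σr·q = -2343, Σq = -262.
XᵀX·[a, b, c]ᵀ = Xᵀq becomes [[10113, 1027, 117]; [1027, 117, 13]; [117, 13, 4]]·[a, b, c]ᵀ = [-22763, -2343, -262]ᵀ.
Row-reducing yields a = -3155/1574, b = -53413/20462, c = 1270/787.

a = -2.004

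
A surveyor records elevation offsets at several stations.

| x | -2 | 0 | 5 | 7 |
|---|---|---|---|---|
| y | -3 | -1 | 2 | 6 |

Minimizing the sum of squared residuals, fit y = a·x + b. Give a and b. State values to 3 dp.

a = 0.906, b = -1.264

Entries of AᵀA: Σx·x = 78, Σx = 10, Σ1 = 4.
For Aᵀy: Σx·y = 58, Σy = 4.
Normal equations: [[78, 10]; [10, 4]]·[a, b]ᵀ = [58, 4]ᵀ.
Eliminating b: 4·(row 1) − 10·(row 2) gives 212·a = 4·58 − 10·4 = 192, so a = 48/53.
Then b = (4 − 10·(48/53))/4 = -67/53.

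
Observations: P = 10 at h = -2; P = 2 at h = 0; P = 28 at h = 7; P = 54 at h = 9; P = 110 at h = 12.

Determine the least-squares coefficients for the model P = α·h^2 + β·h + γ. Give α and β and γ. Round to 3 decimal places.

α = 1.023, β = -3.191, γ = 0.534

Sums needed: Σh^2·h^2 = 29714, Σh^2·h = 2792, Σh^2 = 278, Σh·h = 278, Σh = 26, Σ1 = 5.
For XᵀP: Σh^2·P = 21626, Σh·P = 1982, ΣP = 204.
Row-reducing yields α = 5593/5469, β = -296711/92973, γ = 16564/30991.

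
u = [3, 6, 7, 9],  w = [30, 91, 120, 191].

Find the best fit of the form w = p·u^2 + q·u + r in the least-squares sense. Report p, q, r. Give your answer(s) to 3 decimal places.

p = 2.167, q = 0.833, r = 8.000

Sums needed: Σu^2·u^2 = 10339, Σu^2·u = 1315, Σu^2 = 175, Σu·u = 175, Σu = 25, Σ1 = 4.
Moment sums: Σu^2·w = 24897, Σu·w = 3195, Σw = 432.
So AᵀA·[p, q, r]ᵀ = Aᵀw: [[10339, 1315, 175]; [1315, 175, 25]; [175, 25, 4]]·[p, q, r]ᵀ = [24897, 3195, 432]ᵀ.
Row-reducing yields p = 13/6, q = 5/6, r = 8.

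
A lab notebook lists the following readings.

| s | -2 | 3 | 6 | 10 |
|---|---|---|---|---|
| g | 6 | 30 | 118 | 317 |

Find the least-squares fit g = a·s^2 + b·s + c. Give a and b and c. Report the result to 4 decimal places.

Entries of XᵀX: Σs^2·s^2 = 11393, Σs^2·s = 1235, Σs^2 = 149, Σs·s = 149, Σs = 17, Σ1 = 4.
For Xᵀg: Σs^2·g = 36242, Σs·g = 3956, Σg = 471.
XᵀX·[a, b, c]ᵀ = Xᵀg becomes [[11393, 1235, 149]; [1235, 149, 17]; [149, 17, 4]]·[a, b, c]ᵀ = [36242, 3956, 471]ᵀ.
Row-reducing yields a = 21587/7194, b = 13927/7194, c = -2702/1199.

a = 3.0007, b = 1.9359, c = -2.2535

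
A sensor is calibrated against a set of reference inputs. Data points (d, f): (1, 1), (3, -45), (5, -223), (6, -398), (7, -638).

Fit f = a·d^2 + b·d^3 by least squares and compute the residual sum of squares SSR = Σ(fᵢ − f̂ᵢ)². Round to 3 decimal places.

Setting ∂/∂a … = 0 gives: 4404·a + 27952·b = -51569;  27952·a + 180660·b = -333891.
(Σd^2·d^2 = 4404, Σd^2·d^3 = 27952, Σd^3·d^3 = 180660, Σd^2·f = -51569, Σd^3·f = -333891.)
Eliminating b: 180660·(row 1) − 27952·(row 2) gives 14312336·a = 180660·(-51569) − 27952·(-333891) = 16465692, so a = 4116423/3578084.
Then b = ((-333891) − 27952·(4116423/3578084))/180660 = -7249819/3578084.
Residuals: 1677870/894521, -1158237/1789042, 1351017/894521, -1576939/894521, 1082799/1789042; SSR = 17340505/1789042.

SSR = 9.693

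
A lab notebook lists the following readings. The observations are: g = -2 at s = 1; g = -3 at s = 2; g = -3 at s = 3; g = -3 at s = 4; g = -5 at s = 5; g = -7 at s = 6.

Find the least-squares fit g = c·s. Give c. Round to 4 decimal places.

c = -1.0549

Entries of AᵀA: Σs·s = 91.
For Aᵀg: Σs·g = -96.
So AᵀA·[c]ᵀ = Aᵀg: [[91]]·[c]ᵀ = [-96]ᵀ.
c = (-96)/91 = -1.05495.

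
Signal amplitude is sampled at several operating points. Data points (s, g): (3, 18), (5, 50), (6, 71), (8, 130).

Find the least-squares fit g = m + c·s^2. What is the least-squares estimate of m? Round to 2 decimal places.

With design matrix A, AᵀA = [[4, 134]; [134, 6098]] and Aᵀg = [269, 12288]ᵀ.
Determinant 4·6098 − 134² = 6436.
m = (269·6098 − 134·12288)/6436 = -3115/3218; c = (4·12288 − 134·269)/6436 = 6553/3218.

m = -0.97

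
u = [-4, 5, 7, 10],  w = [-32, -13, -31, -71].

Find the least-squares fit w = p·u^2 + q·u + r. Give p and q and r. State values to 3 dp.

Forming AᵀA = [[13282, 1404, 190]; [1404, 190, 18]; [190, 18, 4]] and Aᵀw = [-9456, -864, -147]ᵀ gives AᵀA·[p, q, r]ᵀ = Aᵀw.
Solving the 3×3 system (Gaussian elimination) gives p = -52813/54204, q = 55101/18068, r = -227243/54204.

p = -0.974, q = 3.050, r = -4.192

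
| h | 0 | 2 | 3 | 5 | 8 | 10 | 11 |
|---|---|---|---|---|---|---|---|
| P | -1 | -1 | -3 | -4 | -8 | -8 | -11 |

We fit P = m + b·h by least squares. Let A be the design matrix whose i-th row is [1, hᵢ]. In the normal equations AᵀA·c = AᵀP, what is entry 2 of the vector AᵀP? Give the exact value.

Entry 2 ↔ basis h, so (AᵀP)_{2} = Σᵢ (h)·Pᵢ = (0)·(-1) + (2)·(-1) + (3)·(-3) + (5)·(-4) + (8)·(-8) + (10)·(-8) + (11)·(-11) = -296.

-296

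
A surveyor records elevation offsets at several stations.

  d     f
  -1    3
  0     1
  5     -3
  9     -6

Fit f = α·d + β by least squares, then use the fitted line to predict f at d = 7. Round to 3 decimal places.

From the data, Σd·d = 107, Σd = 13, Σ1 = 4.
And Σd·f = -72, Σf = -5.
Determinant 107·4 − 13² = 259.
α = ((-72)·4 − 13·(-5))/259 = -223/259; β = (107·(-5) − 13·(-72))/259 = 401/259.
At d = 7: f̂ = (-223/259)·(7) + (401/259)·(1) = -1160/259.

f̂ = -4.479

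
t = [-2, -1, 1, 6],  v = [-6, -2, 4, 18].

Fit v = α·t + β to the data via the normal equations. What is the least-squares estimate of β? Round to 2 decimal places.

Entries of XᵀX: Σt·t = 42, Σt = 4, Σ1 = 4.
And Σt·v = 126, Σv = 14.
So XᵀX·[α, β]ᵀ = Xᵀv: [[42, 4]; [4, 4]]·[α, β]ᵀ = [126, 14]ᵀ.
Δ = 42·4 − 4² = 152.
α = (126·4 − 4·14)/152 = 56/19; β = (42·14 − 4·126)/152 = 21/38.

β = 0.55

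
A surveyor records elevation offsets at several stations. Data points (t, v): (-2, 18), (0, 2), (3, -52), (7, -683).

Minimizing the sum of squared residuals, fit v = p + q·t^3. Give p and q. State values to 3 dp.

p = 1.983, q = -1.997

Entries of AᵀA: Σ1 = 4, Σt^3 = 362, Σt^3·t^3 = 118442.
For Aᵀv: Σv = -715, Σt^3·v = -235817.
Normal equations: [[4, 362]; [362, 118442]]·[p, q]ᵀ = [-715, -235817]ᵀ.
Eliminating q: 118442·(row 1) − 362·(row 2) gives 342724·p = 118442·(-715) − 362·(-235817) = 679724, so p = 169931/85681.
Then q = ((-235817) − 362·(169931/85681))/118442 = -342219/171362.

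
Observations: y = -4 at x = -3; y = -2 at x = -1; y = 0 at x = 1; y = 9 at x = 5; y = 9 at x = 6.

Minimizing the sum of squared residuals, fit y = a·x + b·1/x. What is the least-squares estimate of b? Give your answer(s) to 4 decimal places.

Sums needed: Σx·x = 72, Σx·1/x = 5, Σ1/x·1/x = 1961/900.
Moment sums: Σx·y = 113, Σ1/x·y = 199/30.
Normal equations: [[72, 5]; [5, 1961/900]]·[a, b]ᵀ = [113, 199/30]ᵀ.
Eliminating b: (1961/900)·(row 1) − 5·(row 2) gives (3297/25)·a = (1961/900)·113 − 5·(199/30) = 191743/900, so a = 191743/118692.
Then b = ((199/30) − 5·(191743/118692))/(1961/900) = -2185/3297.

b = -0.6627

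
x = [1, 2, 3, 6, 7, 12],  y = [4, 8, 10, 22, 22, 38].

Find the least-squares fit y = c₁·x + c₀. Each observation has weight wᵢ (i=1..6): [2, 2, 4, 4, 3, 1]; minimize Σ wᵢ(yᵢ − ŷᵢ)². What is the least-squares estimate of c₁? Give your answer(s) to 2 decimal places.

Normal-equation sums: Σwᵢ·x·x = 481, Σwᵢ·x = 75, Σwᵢ·1 = 16.
And Σwᵢ·x·y = 1606, Σwᵢ·y = 256.
So MᵀWM·[c₁, c₀]ᵀ = MᵀWy: [[481, 75]; [75, 16]]·[c₁, c₀]ᵀ = [1606, 256]ᵀ.
det = 481·16 − 75² = 2071.
c₁ = (1606·16 − 75·256)/2071 = 6496/2071; c₀ = (481·256 − 75·1606)/2071 = 2686/2071.

c₁ = 3.14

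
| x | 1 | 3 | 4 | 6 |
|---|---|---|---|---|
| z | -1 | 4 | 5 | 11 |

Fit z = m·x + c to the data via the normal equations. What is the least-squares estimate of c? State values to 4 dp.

c = -3.4615

The normal equations are: 62·m + 14·c = 97;  14·m + 4·c = 19.
Eliminating c: 4·(row 1) − 14·(row 2) gives 52·m = 4·97 − 14·19 = 122, so m = 61/26.
Then c = (19 − 14·(61/26))/4 = -45/13.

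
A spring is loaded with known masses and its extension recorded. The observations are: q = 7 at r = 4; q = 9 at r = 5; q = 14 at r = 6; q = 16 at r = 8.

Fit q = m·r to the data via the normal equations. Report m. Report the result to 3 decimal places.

Normal-equation sums: Σr·r = 141.
Right-hand side: Σr·q = 285.
So MᵀM·[m]ᵀ = Mᵀq: [[141]]·[m]ᵀ = [285]ᵀ.
Hence m = 285 / 141 ≈ 2.02128.

m = 2.021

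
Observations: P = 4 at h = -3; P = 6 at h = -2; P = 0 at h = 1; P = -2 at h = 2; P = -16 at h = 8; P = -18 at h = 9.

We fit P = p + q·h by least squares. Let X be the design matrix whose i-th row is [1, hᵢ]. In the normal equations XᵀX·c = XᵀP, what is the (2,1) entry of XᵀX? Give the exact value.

15

Row 2 ↔ basis h, column 1 ↔ basis 1, so (XᵀX)_{2,1} = Σᵢ h = (-3)·(1) + (-2)·(1) + (1)·(1) + (2)·(1) + (8)·(1) + (9)·(1) = 15.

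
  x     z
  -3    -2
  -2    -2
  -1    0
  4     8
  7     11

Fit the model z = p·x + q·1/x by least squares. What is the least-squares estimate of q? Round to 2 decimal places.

q = -2.03

Sums needed: Σx·x = 79, Σx·1/x = 5, Σ1/x·1/x = 10189/7056.
Moment sums: Σx·z = 119, Σ1/x·z = 110/21.
Normal equations: [[79, 5]; [5, 10189/7056]]·[p, q]ᵀ = [119, 110/21]ᵀ.
Eliminating q: (10189/7056)·(row 1) − 5·(row 2) gives (628531/7056)·p = (10189/7056)·119 − 5·(110/21) = 146813/1008, so p = 1027691/628531.
Then q = ((110/21) − 5·(1027691/628531))/(10189/7056) = -1278480/628531.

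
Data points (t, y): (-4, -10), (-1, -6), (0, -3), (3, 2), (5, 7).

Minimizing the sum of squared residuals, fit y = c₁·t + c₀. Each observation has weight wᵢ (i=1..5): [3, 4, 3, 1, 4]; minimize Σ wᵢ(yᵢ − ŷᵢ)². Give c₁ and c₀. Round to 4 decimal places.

Compute the Gram sums: Σwᵢ·t·t = 161, Σwᵢ·t = 7, Σwᵢ·1 = 15.
Right-hand side: Σwᵢ·t·y = 290, Σwᵢ·y = -33.
MᵀWM·[c₁, c₀]ᵀ = MᵀWy becomes [[161, 7]; [7, 15]]·[c₁, c₀]ᵀ = [290, -33]ᵀ.
Eliminating c₀: 15·(row 1) − 7·(row 2) gives 2366·c₁ = 15·290 − 7·(-33) = 4581, so c₁ = 4581/2366.
Then c₀ = ((-33) − 7·(4581/2366))/15 = -1049/338.

c₁ = 1.9362, c₀ = -3.1036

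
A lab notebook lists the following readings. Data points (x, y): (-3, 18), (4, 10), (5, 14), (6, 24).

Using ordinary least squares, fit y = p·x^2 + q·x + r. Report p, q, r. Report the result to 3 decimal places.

Normal-equation sums: Σx^2·x^2 = 2258, Σx^2·x = 378, Σx^2 = 86, Σx·x = 86, Σx = 12, Σ1 = 4.
And Σx^2·y = 1536, Σx·y = 200, Σy = 66.
MᵀM·[p, q, r]ᵀ = Mᵀy becomes [[2258, 378, 86]; [378, 86, 12]; [86, 12, 4]]·[p, q, r]ᵀ = [1536, 200, 66]ᵀ.
Inverting the 3×3 Gram matrix, [p, q, r]ᵀ = [51/55, -601/275, 78/25]ᵀ.

p = 0.927, q = -2.185, r = 3.120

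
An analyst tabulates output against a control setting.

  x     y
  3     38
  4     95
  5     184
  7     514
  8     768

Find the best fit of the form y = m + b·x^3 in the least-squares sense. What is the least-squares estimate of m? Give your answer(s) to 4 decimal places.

m = -2.5858

Entries of AᵀA: Σ1 = 5, Σx^3 = 1071, Σx^3·x^3 = 400243.
Moment sums: Σy = 1599, Σx^3·y = 599624.
det = 5·400243 − 1071² = 854174.
m = (1599·400243 − 1071·599624)/854174 = -2208747/854174; b = (5·599624 − 1071·1599)/854174 = 1285591/854174.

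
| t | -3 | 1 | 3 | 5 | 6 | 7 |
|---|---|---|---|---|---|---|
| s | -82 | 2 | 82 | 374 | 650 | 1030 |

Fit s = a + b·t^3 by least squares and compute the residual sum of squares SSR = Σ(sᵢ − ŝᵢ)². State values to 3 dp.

Forming AᵀA = [[6, 685]; [685, 181389]] and Aᵀs = [2056, 544870]ᵀ gives AᵀA·[a, b]ᵀ = Aᵀs.
Eliminating b: 181389·(row 1) − 685·(row 2) gives 619109·a = 181389·2056 − 685·544870 = -300166, so a = -300166/619109.
Then b = (544870 − 685·(-300166/619109))/181389 = 1860860/619109.
Residuals: -223552/619109, -322476/619109, 823884/619109, -760568/619109, 775256/619109, -292544/619109; SSR = 3388448/619109.

SSR = 5.473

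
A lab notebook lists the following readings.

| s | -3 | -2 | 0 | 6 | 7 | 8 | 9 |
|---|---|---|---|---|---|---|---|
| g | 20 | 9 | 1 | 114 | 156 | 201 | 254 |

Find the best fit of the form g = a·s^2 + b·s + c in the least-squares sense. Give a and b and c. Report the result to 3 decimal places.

a = 2.942, b = 1.665, c = -0.227

AᵀA·[a, b, c]ᵀ = Aᵀg reads: 14451·a + 1765·b + 243·c = 45402;  1765·a + 243·b + 25·c = 5592;  243·a + 25·b + 7·c = 755.
Inverting the 3×3 Gram matrix, [a, b, c]ᵀ = [616793/209636, 349119/209636, -3403/14974]ᵀ.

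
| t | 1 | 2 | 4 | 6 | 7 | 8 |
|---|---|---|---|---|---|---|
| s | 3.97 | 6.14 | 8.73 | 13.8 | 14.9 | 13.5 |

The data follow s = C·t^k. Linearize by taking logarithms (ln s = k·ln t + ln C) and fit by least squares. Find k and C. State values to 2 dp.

With ln sᵢ as the transformed response and ln tᵢ as the regressor:
Sums: Σln t = 7.8966, Σ(ln t)² = 13.7233, Σln s = 13.2891, Σln t·ln s = 19.6332.
Normal system: [[13.7233, 7.8966]; [7.8966, 6]]·[k, ln C]ᵀ = [19.6332, 13.2891]ᵀ.
Solving (det = 19.9843): k = 0.64358, ln C = 1.36783, so C = exp(1.36783) = 3.92683.

k = 0.64, C = 3.93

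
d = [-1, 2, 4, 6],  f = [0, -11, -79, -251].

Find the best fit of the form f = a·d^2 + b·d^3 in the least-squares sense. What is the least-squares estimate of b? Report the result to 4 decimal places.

b = -1.0244

From the data, Σd^2·d^2 = 1569, Σd^2·d^3 = 8831, Σd^3·d^3 = 50817.
For Mᵀf: Σd^2·f = -10344, Σd^3·f = -59360.
Normal equations: [[1569, 8831]; [8831, 50817]]·[a, b]ᵀ = [-10344, -59360]ᵀ.
Δ = 1569·50817 − 8831² = 1745312.
a = ((-10344)·50817 − 8831·(-59360))/1745312 = -180361/218164; b = (1569·(-59360) − 8831·(-10344))/1745312 = -223497/218164.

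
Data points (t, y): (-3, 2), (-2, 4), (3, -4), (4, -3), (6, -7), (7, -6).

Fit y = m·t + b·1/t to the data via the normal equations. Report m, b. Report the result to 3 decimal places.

Compute the Gram sums: Σt·t = 123, Σt·1/t = 6, Σ1/t·1/t = 457/784.
Moment sums: Σt·y = -122, Σ1/t·y = -569/84.
So MᵀM·[m, b]ᵀ = Mᵀy: [[123, 6]; [6, 457/784]]·[m, b]ᵀ = [-122, -569/84]ᵀ.
Eliminating b: (457/784)·(row 1) − 6·(row 2) gives (27987/784)·m = (457/784)·(-122) − 6·(-569/84) = -11945/392, so m = -23890/27987.
Then b = ((-569/84) − 6·(-23890/27987))/(457/784) = -79324/27987.

m = -0.854, b = -2.834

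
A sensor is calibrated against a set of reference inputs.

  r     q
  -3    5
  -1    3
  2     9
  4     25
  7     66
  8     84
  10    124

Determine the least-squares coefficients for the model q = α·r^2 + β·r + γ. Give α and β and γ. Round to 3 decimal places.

Setting ∂/∂α … = 0 gives: 16851·α + 1899·β + 243·γ = 21494;  1899·α + 243·β + 27·γ = 2474;  243·α + 27·β + 7·γ = 316.
(Σr^2·r^2 = 16851, Σr^2·r = 1899, Σr^2 = 243, Σr·r = 243, Σr = 27, Σ1 = 7, Σr^2·q = 21494, Σr·q = 2474, Σq = 316.)
Row-reducing yields α = 263/252, β = 1369/756, γ = 27/14.

α = 1.044, β = 1.811, γ = 1.929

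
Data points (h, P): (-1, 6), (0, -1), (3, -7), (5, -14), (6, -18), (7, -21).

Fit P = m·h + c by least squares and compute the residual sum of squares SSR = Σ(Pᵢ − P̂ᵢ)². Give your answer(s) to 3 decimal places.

SSR = 9.425

Normal-equation sums: Σh·h = 120, Σh = 20, Σ1 = 6.
Right-hand side: Σh·P = -352, ΣP = -55.
Normal equations: [[120, 20]; [20, 6]]·[m, c]ᵀ = [-352, -55]ᵀ.
Determinant 120·6 − 20² = 320.
m = ((-352)·6 − 20·(-55))/320 = -253/80; c = (120·(-55) − 20·(-352))/320 = 11/8.
Residuals: 117/80, -19/8, 89/80, 7/16, -2/5, -19/80; SSR = 377/40.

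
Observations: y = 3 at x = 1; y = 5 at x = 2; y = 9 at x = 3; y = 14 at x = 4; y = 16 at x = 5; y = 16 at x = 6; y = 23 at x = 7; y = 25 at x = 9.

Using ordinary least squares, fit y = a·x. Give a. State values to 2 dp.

a = 2.98

MᵀM·[a]ᵀ = Mᵀy reads: 221·a = 658.
Hence a = 658 / 221 ≈ 2.97738.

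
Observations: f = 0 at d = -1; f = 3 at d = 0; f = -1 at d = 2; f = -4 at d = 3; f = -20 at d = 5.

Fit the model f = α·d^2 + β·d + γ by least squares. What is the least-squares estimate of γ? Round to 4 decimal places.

Normal-equation sums: Σd^2·d^2 = 723, Σd^2·d = 159, Σd^2 = 39, Σd·d = 39, Σd = 9, Σ1 = 5.
And Σd^2·f = -540, Σd·f = -114, Σf = -22.
MᵀM·[α, β, γ]ᵀ = Mᵀf becomes [[723, 159, 39]; [159, 39, 9]; [39, 9, 5]]·[α, β, γ]ᵀ = [-540, -114, -22]ᵀ.
Row-reducing yields α = -83/77, β = 72/77, γ = 179/77.

γ = 2.3247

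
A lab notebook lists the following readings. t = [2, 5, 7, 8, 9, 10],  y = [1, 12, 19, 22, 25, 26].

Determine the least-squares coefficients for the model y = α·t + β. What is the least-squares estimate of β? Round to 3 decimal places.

Normal-equation sums: Σt·t = 323, Σt = 41, Σ1 = 6.
And Σt·y = 856, Σy = 105.
Normal equations: [[323, 41]; [41, 6]]·[α, β]ᵀ = [856, 105]ᵀ.
Δ = 323·6 − 41² = 257.
α = (856·6 − 41·105)/257 = 831/257; β = (323·105 − 41·856)/257 = -1181/257.

β = -4.595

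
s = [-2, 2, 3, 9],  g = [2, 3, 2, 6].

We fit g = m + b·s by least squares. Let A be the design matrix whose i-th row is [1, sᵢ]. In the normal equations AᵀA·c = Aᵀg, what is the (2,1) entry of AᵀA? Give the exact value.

12

Row 2 ↔ basis s, column 1 ↔ basis 1, so (AᵀA)_{2,1} = Σᵢ s = (-2)·(1) + (2)·(1) + (3)·(1) + (9)·(1) = 12.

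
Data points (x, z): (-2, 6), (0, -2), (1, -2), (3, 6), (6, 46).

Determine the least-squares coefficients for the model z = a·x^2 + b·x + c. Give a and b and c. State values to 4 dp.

Compute the Gram sums: Σx^2·x^2 = 1394, Σx^2·x = 236, Σx^2 = 50, Σx·x = 50, Σx = 8, Σ1 = 5.
For Aᵀz: Σx^2·z = 1732, Σx·z = 280, Σz = 54.
Inverting the 3×3 Gram matrix, [a, b, c]ᵀ = [1964/1239, -596/413, -3398/1239]ᵀ.

a = 1.5851, b = -1.4431, c = -2.7425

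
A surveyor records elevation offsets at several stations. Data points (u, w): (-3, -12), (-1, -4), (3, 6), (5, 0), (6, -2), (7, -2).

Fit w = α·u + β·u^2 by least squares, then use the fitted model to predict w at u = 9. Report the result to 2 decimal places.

Sums needed: Σu·u = 129, Σu·u^2 = 683, Σu^2·u^2 = 4485.
Moment sums: Σu·w = 32, Σu^2·w = -228.
XᵀX·[α, β]ᵀ = Xᵀw becomes [[129, 683]; [683, 4485]]·[α, β]ᵀ = [32, -228]ᵀ.
Determinant 129·4485 − 683² = 112076.
α = (32·4485 − 683·(-228))/112076 = 74811/28019; β = (129·(-228) − 683·32)/112076 = -12817/28019.
At u = 9: ŵ = (74811/28019)·(9) + (-12817/28019)·(81) = -364878/28019.

ŵ = -13.02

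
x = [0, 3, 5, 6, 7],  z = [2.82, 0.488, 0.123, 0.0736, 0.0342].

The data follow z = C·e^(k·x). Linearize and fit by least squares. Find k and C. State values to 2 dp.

k = -0.63, C = 2.95

Let Y = ln z. Fitting Y = k·x + ln C by least squares:
Over the data: Σx = 21.0000, Σ(x)² = 119.0000, Σln z = -7.7609, Σx·ln z = -51.9135.
Normal system: [[119.0000, 21.0000]; [21.0000, 5]]·[k, ln C]ᵀ = [-51.9135, -7.7609]ᵀ.
Solving (det = 154.0000): k = -0.62720, ln C = 1.08205, so C = exp(1.08205) = 2.95072.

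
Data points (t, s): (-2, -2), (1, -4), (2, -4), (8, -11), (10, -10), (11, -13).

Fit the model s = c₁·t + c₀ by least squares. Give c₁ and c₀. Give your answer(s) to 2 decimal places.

Setting ∂/∂c₁ … = 0 gives: 294·c₁ + 30·c₀ = -339;  30·c₁ + 6·c₀ = -44.
det = 294·6 − 30² = 864.
c₁ = ((-339)·6 − 30·(-44))/864 = -119/144; c₀ = (294·(-44) − 30·(-339))/864 = -461/144.

c₁ = -0.83, c₀ = -3.20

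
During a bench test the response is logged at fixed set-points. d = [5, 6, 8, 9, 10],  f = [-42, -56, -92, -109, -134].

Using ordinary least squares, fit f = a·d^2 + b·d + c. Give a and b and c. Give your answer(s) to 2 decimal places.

a = -1.03, b = -2.83, c = -2.18

Sums needed: Σd^2·d^2 = 22578, Σd^2·d = 2582, Σd^2 = 306, Σd·d = 306, Σd = 38, Σ1 = 5.
Right-hand side: Σd^2·f = -31183, Σd·f = -3603, Σf = -433.
MᵀM·[a, b, c]ᵀ = Mᵀf becomes [[22578, 2582, 306]; [2582, 306, 38]; [306, 38, 5]]·[a, b, c]ᵀ = [-31183, -3603, -433]ᵀ.
Solving the 3×3 system (Gaussian elimination) gives a = -633/616, b = -1745/616, c = -24/11.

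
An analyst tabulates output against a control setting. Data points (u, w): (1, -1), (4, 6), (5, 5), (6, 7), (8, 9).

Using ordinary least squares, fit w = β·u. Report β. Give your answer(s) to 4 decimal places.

Compute the Gram sums: Σu·u = 142.
Moment sums: Σu·w = 162.
β = 162/142 = 1.14085.

β = 1.1408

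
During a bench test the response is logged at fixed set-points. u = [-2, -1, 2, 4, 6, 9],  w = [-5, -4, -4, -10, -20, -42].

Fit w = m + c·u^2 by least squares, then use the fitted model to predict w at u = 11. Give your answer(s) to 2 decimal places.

ŵ = -61.16

Forming XᵀX = [[6, 142]; [142, 8146]] and Xᵀw = [-85, -4322]ᵀ gives XᵀX·[m, c]ᵀ = Xᵀw.
Determinant 6·8146 − 142² = 28712.
m = ((-85)·8146 − 142·(-4322))/28712 = -39343/14356; c = (6·(-4322) − 142·(-85))/28712 = -6931/14356.
At u = 11: ŵ = (-39343/14356)·(1) + (-6931/14356)·(121) = -438997/7178.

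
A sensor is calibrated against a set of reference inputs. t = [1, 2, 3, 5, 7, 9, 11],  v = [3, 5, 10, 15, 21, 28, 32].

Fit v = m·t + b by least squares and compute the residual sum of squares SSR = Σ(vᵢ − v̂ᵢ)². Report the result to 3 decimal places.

The normal equations are: 290·m + 38·b = 869;  38·m + 7·b = 114.
Δ = 290·7 − 38² = 586.
m = (869·7 − 38·114)/586 = 1751/586; b = (290·114 − 38·869)/586 = 19/293.
Residuals: -31/586, -305/293, 569/586, -3/586, 11/586, 611/586, -547/586; SSR = 2337/586.

SSR = 3.988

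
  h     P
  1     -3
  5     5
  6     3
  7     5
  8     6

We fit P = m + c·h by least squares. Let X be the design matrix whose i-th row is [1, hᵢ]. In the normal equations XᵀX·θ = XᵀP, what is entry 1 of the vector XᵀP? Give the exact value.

16

Entry 1 ↔ basis 1, so (XᵀP)_{1} = Σᵢ Pᵢ = (1)·(-3) + (1)·(5) + (1)·(3) + (1)·(5) + (1)·(6) = 16.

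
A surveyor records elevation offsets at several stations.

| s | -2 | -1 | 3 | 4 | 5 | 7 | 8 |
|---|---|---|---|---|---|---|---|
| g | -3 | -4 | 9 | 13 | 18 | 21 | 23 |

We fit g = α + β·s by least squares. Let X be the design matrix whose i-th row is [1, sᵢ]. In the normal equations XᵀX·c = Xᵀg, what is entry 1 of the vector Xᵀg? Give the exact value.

Entry 1 ↔ basis 1, so (Xᵀg)_{1} = Σᵢ gᵢ = (1)·(-3) + (1)·(-4) + (1)·(9) + (1)·(13) + (1)·(18) + (1)·(21) + (1)·(23) = 77.

77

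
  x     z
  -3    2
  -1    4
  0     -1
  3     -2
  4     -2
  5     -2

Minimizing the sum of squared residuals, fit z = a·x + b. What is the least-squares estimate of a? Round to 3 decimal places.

a = -0.662

Normal-equation sums: Σx·x = 60, Σx = 8, Σ1 = 6.
For Aᵀz: Σx·z = -34, Σz = -1.
So AᵀA·[a, b]ᵀ = Aᵀz: [[60, 8]; [8, 6]]·[a, b]ᵀ = [-34, -1]ᵀ.
Δ = 60·6 − 8² = 296.
a = ((-34)·6 − 8·(-1))/296 = -49/74; b = (60·(-1) − 8·(-34))/296 = 53/74.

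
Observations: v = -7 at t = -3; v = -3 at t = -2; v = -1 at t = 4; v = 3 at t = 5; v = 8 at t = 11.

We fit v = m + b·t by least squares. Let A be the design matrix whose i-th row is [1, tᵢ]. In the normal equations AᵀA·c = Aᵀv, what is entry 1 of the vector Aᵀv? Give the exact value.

Entry 1 ↔ basis 1, so (Aᵀv)_{1} = Σᵢ vᵢ = (1)·(-7) + (1)·(-3) + (1)·(-1) + (1)·(3) + (1)·(8) = 0.

0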